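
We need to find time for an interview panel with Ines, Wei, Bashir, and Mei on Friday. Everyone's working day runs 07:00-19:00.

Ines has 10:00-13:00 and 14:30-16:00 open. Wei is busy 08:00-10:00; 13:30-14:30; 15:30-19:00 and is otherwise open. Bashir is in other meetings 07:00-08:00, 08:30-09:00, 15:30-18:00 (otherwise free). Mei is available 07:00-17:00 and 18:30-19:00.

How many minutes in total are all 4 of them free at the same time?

Ines free: 10:00-13:00, 14:30-16:00.
Wei free: 07:00-08:00, 10:00-13:30, 14:30-15:30 (invert busy blocks within the working day).
Bashir free: 08:00-08:30, 09:00-15:30, 18:00-19:00 (invert busy blocks within the working day).
Mei free: 07:00-17:00, 18:30-19:00.
Ines ∩ Wei: 10:00-13:00, 14:30-15:30.
Ines ∩ Wei ∩ Bashir: 10:00-13:00, 14:30-15:30.
Ines ∩ Wei ∩ Bashir ∩ Mei: 10:00-13:00, 14:30-15:30.
Those are the intersection windows.
Summing the common windows: 180 + 60 = 240 minutes.

240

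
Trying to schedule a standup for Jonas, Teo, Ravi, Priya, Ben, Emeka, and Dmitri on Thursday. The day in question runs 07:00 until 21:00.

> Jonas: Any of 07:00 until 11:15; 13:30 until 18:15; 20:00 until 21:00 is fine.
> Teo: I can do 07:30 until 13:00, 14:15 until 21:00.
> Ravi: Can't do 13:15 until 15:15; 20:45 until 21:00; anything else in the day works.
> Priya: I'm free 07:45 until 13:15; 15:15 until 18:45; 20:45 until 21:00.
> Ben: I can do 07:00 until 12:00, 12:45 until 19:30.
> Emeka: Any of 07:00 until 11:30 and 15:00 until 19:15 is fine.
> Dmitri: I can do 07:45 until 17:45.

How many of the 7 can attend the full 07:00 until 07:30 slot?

Jonas free: 07:00-11:15, 13:30-18:15, 20:00-21:00.
Teo free: 07:30-13:00, 14:15-21:00.
Ravi free: 07:00-13:15, 15:15-20:45 (invert busy blocks within the working day).
Priya free: 07:45-13:15, 15:15-18:45, 20:45-21:00.
Ben free: 07:00-12:00, 12:45-19:30.
Emeka free: 07:00-11:30, 15:00-19:15.
Dmitri free: 07:45-17:45.
Jonas, Ravi, Ben, and Emeka can make the full 07:00-07:30 slot — that's 4.

4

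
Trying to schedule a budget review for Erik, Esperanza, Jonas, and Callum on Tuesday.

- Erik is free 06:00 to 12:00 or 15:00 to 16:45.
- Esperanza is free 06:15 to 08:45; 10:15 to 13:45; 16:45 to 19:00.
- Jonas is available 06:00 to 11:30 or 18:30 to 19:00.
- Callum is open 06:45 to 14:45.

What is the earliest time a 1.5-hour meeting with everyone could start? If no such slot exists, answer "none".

Erik ∩ Esperanza: 06:15-08:45, 10:15-12:00.
Erik ∩ Esperanza ∩ Jonas: 06:15-08:45, 10:15-11:30.
Erik ∩ Esperanza ∩ Jonas ∩ Callum: 06:45-08:45, 10:15-11:30.
The first common window of at least 90 minutes is 06:45-08:45, so the earliest start is 06:45.

06:45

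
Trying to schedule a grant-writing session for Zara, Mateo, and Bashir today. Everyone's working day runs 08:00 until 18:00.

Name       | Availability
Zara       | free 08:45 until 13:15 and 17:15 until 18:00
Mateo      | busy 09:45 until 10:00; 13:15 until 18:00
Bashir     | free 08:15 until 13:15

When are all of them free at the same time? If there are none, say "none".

08:45-09:45, 10:00-13:15

Zara free: 08:45-13:15, 17:15-18:00.
Mateo free: 08:00-09:45, 10:00-13:15 (invert busy blocks within the working day).
Bashir free: 08:15-13:15.
Zara ∩ Mateo: 08:45-09:45, 10:00-13:15.
Zara ∩ Mateo ∩ Bashir: 08:45-09:45, 10:00-13:15.
Those are the intersection windows.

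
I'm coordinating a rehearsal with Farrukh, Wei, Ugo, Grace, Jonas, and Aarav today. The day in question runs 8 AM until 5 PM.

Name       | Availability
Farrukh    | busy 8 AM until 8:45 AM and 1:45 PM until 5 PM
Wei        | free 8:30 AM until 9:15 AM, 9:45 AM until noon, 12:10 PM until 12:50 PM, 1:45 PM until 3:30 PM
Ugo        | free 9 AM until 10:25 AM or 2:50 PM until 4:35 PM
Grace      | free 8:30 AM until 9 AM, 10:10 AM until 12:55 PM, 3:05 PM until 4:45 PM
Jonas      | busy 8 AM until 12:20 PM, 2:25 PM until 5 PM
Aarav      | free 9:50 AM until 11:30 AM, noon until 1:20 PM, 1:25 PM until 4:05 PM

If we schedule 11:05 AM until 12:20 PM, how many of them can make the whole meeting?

Farrukh free: 08:45-13:45 (invert busy blocks within the working day).
Wei free: 08:30-09:15, 09:45-12:00, 12:10-12:50, 13:45-15:30.
Ugo free: 09:00-10:25, 14:50-16:35.
Grace free: 08:30-09:00, 10:10-12:55, 15:05-16:45.
Jonas free: 12:20-14:25 (invert busy blocks within the working day).
Aarav free: 09:50-11:30, 12:00-13:20, 13:25-16:05.
Farrukh and Grace can make the full 11:05-12:20 slot — that's 2.

2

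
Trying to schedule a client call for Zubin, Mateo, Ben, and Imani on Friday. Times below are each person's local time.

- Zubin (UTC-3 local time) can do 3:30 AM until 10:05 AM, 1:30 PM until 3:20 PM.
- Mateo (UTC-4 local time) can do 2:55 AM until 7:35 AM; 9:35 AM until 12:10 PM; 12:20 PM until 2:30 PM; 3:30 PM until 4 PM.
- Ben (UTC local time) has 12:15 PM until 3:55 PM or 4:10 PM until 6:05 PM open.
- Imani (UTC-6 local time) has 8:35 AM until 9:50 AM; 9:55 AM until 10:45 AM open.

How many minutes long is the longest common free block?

15

Zubin in UTC: 06:30-13:05, 16:30-18:20 (add 3h to convert from UTC-3).
Mateo in UTC: 06:55-11:35, 13:35-16:10, 16:20-18:30, 19:30-20:00 (add 4h to convert from UTC-4).
Ben in UTC: 12:15-15:55, 16:10-18:05.
Imani in UTC: 14:35-15:50, 15:55-16:45 (add 6h to convert from UTC-6).
Zubin ∩ Mateo: 06:55-11:35, 16:30-18:20.
Zubin ∩ Mateo ∩ Ben: 16:30-18:05.
Zubin ∩ Mateo ∩ Ben ∩ Imani: 16:30-16:45.
So the common availability across everyone is 16:30-16:45.
The longest is 16:30-16:45 at 15 minutes.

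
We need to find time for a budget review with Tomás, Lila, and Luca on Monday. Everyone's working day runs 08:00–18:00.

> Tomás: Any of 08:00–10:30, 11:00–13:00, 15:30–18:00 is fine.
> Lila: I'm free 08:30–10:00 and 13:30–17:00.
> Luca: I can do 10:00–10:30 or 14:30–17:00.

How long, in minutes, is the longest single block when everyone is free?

90

Tomás ∩ Lila: 08:30-10:00, 15:30-17:00.
Tomás ∩ Lila ∩ Luca: 15:30-17:00.
The longest is 15:30-17:00 at 90 minutes.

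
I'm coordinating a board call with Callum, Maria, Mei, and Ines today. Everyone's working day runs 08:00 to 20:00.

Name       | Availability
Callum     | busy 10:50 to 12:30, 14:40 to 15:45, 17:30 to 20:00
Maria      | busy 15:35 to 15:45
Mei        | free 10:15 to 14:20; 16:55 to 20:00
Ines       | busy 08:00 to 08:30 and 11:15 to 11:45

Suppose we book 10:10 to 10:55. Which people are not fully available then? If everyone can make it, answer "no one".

Callum free: 08:00-10:50, 12:30-14:40, 15:45-17:30 (invert busy blocks within the working day).
Maria free: 08:00-15:35, 15:45-20:00 (invert busy blocks within the working day).
Mei free: 10:15-14:20, 16:55-20:00.
Ines free: 08:30-11:15, 11:45-20:00 (invert busy blocks within the working day).
Callum: not fully free for 10:10-10:55. Maria: free for 10:10-10:55. Mei: not fully free for 10:10-10:55. Ines: free for 10:10-10:55.

Callum, Mei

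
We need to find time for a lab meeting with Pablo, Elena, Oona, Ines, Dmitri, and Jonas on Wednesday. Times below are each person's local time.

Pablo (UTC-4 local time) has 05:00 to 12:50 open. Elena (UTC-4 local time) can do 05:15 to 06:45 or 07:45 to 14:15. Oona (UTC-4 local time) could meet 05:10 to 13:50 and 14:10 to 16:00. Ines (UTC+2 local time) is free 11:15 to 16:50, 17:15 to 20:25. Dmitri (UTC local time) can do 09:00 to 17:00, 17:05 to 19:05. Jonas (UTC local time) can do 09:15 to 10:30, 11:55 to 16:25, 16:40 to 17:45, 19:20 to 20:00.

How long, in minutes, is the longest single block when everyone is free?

Pablo in UTC: 09:00-16:50 (add 4h to convert from UTC-4).
Elena in UTC: 09:15-10:45, 11:45-18:15 (add 4h to convert from UTC-4).
Oona in UTC: 09:10-17:50, 18:10-20:00 (add 4h to convert from UTC-4).
Ines in UTC: 09:15-14:50, 15:15-18:25 (subtract 2h to convert from UTC+2).
Dmitri in UTC: 09:00-17:00, 17:05-19:05.
Jonas in UTC: 09:15-10:30, 11:55-16:25, 16:40-17:45, 19:20-20:00.
Pablo ∩ Elena: 09:15-10:45, 11:45-16:50.
Pablo ∩ Elena ∩ Oona: 09:15-10:45, 11:45-16:50.
Pablo ∩ Elena ∩ Oona ∩ Ines: 09:15-10:45, 11:45-14:50, 15:15-16:50.
Pablo ∩ Elena ∩ Oona ∩ Ines ∩ Dmitri: 09:15-10:45, 11:45-14:50, 15:15-16:50.
Pablo ∩ Elena ∩ Oona ∩ Ines ∩ Dmitri ∩ Jonas: 09:15-10:30, 11:55-14:50, 15:15-16:25, 16:40-16:50.
The longest is 11:55-14:50 at 175 minutes.

175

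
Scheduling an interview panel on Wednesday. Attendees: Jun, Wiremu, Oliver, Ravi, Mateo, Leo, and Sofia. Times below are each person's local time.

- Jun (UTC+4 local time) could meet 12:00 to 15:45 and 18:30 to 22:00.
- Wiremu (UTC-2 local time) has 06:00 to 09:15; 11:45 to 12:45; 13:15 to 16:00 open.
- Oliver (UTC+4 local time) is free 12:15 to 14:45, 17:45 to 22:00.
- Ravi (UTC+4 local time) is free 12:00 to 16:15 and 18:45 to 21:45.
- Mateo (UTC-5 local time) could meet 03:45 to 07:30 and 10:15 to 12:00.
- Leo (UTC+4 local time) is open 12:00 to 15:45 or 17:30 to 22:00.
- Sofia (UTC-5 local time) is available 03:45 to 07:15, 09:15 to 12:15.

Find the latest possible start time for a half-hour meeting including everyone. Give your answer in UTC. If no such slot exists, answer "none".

Jun in UTC: 08:00-11:45, 14:30-18:00 (subtract 4h to convert from UTC+4).
Wiremu in UTC: 08:00-11:15, 13:45-14:45, 15:15-18:00 (add 2h to convert from UTC-2).
Oliver in UTC: 08:15-10:45, 13:45-18:00 (subtract 4h to convert from UTC+4).
Ravi in UTC: 08:00-12:15, 14:45-17:45 (subtract 4h to convert from UTC+4).
Mateo in UTC: 08:45-12:30, 15:15-17:00 (add 5h to convert from UTC-5).
Leo in UTC: 08:00-11:45, 13:30-18:00 (subtract 4h to convert from UTC+4).
Sofia in UTC: 08:45-12:15, 14:15-17:15 (add 5h to convert from UTC-5).
Jun ∩ Wiremu: 08:00-11:15, 14:30-14:45, 15:15-18:00.
Jun ∩ Wiremu ∩ Oliver: 08:15-10:45, 14:30-14:45, 15:15-18:00.
Jun ∩ Wiremu ∩ Oliver ∩ Ravi: 08:15-10:45, 15:15-17:45.
Jun ∩ Wiremu ∩ Oliver ∩ Ravi ∩ Mateo: 08:45-10:45, 15:15-17:00.
Jun ∩ Wiremu ∩ Oliver ∩ Ravi ∩ Mateo ∩ Leo: 08:45-10:45, 15:15-17:00.
Jun ∩ Wiremu ∩ Oliver ∩ Ravi ∩ Mateo ∩ Leo ∩ Sofia: 08:45-10:45, 15:15-17:00.
The last common window of at least 30 minutes is 15:15-17:00; a 30-minute meeting can start as late as 16:30 and still end by 17:00.

16:30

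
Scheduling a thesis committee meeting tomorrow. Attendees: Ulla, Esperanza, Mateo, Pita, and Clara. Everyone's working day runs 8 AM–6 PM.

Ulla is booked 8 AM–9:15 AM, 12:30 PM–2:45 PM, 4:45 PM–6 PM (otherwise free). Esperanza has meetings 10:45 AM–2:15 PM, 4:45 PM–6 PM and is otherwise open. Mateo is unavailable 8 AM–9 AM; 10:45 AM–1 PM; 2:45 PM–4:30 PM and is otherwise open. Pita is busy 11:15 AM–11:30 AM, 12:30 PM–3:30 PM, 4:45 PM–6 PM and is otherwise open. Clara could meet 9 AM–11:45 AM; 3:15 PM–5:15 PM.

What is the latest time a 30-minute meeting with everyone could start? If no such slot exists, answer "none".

Ulla free: 09:15-12:30, 14:45-16:45 (invert busy blocks within the working day).
Esperanza free: 08:00-10:45, 14:15-16:45 (invert busy blocks within the working day).
Mateo free: 09:00-10:45, 13:00-14:45, 16:30-18:00 (invert busy blocks within the working day).
Pita free: 08:00-11:15, 11:30-12:30, 15:30-16:45 (invert busy blocks within the working day).
Clara free: 09:00-11:45, 15:15-17:15.
Ulla ∩ Esperanza: 09:15-10:45, 14:45-16:45.
Ulla ∩ Esperanza ∩ Mateo: 09:15-10:45, 16:30-16:45.
Ulla ∩ Esperanza ∩ Mateo ∩ Pita: 09:15-10:45, 16:30-16:45.
Ulla ∩ Esperanza ∩ Mateo ∩ Pita ∩ Clara: 09:15-10:45, 16:30-16:45.
So the common availability across everyone is 09:15-10:45, 16:30-16:45.
The last common window of at least 30 minutes is 09:15-10:45; a 30-minute meeting can start as late as 10:15 and still end by 10:45.

10:15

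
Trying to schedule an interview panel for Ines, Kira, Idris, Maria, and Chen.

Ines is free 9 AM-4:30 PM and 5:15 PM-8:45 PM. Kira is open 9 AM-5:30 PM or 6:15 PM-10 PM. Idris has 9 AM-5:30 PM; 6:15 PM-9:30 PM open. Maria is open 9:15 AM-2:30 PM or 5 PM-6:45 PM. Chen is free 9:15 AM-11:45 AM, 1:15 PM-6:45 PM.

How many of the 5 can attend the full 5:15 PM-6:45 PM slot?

3

Ines, Maria, and Chen can make the full 17:15-18:45 slot — that's 3.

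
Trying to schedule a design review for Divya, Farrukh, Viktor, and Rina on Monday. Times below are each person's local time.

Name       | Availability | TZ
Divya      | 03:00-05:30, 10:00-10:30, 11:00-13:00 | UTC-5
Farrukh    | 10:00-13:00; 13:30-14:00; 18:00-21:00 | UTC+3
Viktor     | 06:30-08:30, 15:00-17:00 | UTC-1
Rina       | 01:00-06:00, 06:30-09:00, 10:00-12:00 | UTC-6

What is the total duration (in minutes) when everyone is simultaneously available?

Divya in UTC: 08:00-10:30, 15:00-15:30, 16:00-18:00 (add 5h to convert from UTC-5).
Farrukh in UTC: 07:00-10:00, 10:30-11:00, 15:00-18:00 (subtract 3h to convert from UTC+3).
Viktor in UTC: 07:30-09:30, 16:00-18:00 (add 1h to convert from UTC-1).
Rina in UTC: 07:00-12:00, 12:30-15:00, 16:00-18:00 (add 6h to convert from UTC-6).
Divya ∩ Farrukh: 08:00-10:00, 15:00-15:30, 16:00-18:00.
Divya ∩ Farrukh ∩ Viktor: 08:00-09:30, 16:00-18:00.
Divya ∩ Farrukh ∩ Viktor ∩ Rina: 08:00-09:30, 16:00-18:00.
Summing the common windows: 90 + 120 = 210 minutes.

210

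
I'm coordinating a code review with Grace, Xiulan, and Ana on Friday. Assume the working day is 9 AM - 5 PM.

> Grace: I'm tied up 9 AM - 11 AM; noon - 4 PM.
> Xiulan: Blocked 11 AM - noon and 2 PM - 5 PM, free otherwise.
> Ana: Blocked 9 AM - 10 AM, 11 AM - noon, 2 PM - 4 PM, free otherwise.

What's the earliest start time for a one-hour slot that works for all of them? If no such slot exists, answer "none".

Grace free: 11:00-12:00, 16:00-17:00 (invert busy blocks within the working day).
Xiulan free: 09:00-11:00, 12:00-14:00 (invert busy blocks within the working day).
Ana free: 10:00-11:00, 12:00-14:00, 16:00-17:00 (invert busy blocks within the working day).
Grace ∩ Xiulan: ∅.
Grace ∩ Xiulan ∩ Ana: ∅.
There is no time when everyone is free.
No common window is at least 60 minutes long.

none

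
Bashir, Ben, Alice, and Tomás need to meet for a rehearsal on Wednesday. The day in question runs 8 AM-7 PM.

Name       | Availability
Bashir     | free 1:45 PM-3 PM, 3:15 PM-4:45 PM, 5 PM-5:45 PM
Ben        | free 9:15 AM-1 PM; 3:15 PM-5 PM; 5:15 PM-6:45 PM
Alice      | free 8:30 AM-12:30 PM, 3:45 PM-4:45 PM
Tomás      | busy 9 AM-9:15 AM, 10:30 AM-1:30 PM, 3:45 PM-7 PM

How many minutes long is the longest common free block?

Bashir free: 13:45-15:00, 15:15-16:45, 17:00-17:45.
Ben free: 09:15-13:00, 15:15-17:00, 17:15-18:45.
Alice free: 08:30-12:30, 15:45-16:45.
Tomás free: 08:00-09:00, 09:15-10:30, 13:30-15:45 (invert busy blocks within the working day).
Bashir ∩ Ben: 15:15-16:45, 17:15-17:45.
Bashir ∩ Ben ∩ Alice: 15:45-16:45.
Bashir ∩ Ben ∩ Alice ∩ Tomás: ∅.
There is no time when everyone is free.
No common window exists, so the longest block is 0 minutes.

0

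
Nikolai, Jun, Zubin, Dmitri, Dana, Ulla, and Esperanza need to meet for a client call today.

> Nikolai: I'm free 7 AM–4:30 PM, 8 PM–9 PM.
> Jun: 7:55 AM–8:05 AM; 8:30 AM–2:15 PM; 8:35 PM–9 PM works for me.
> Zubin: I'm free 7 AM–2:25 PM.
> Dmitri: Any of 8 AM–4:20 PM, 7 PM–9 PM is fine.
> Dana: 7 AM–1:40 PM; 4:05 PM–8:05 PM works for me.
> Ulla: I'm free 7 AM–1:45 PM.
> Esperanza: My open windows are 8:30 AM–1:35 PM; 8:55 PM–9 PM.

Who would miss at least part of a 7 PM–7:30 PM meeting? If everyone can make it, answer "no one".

Nikolai: not fully free for 19:00-19:30. Jun: not fully free for 19:00-19:30. Zubin: not fully free for 19:00-19:30. Dmitri: free for 19:00-19:30. Dana: free for 19:00-19:30. Ulla: not fully free for 19:00-19:30. Esperanza: not fully free for 19:00-19:30.

Esperanza, Jun, Nikolai, Ulla, Zubin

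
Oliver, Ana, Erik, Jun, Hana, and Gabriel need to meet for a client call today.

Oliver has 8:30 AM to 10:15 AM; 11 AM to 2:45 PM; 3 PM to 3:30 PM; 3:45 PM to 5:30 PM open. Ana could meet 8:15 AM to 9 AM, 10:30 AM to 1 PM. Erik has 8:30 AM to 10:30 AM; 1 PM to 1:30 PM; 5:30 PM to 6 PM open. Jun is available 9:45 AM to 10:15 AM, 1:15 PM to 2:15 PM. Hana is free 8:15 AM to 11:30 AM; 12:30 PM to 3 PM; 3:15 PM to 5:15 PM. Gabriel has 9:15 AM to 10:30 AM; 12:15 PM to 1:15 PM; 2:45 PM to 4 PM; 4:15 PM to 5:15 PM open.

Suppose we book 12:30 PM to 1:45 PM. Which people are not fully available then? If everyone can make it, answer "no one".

Ana, Erik, Gabriel, Jun

Oliver: free for 12:30-13:45. Ana: not fully free for 12:30-13:45. Erik: not fully free for 12:30-13:45. Jun: not fully free for 12:30-13:45. Hana: free for 12:30-13:45. Gabriel: not fully free for 12:30-13:45.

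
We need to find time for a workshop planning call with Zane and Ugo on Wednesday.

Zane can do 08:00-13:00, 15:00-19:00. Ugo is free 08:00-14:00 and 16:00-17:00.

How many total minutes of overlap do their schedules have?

360

Zane ∩ Ugo: 08:00-13:00, 16:00-17:00.
Summing the common windows: 300 + 60 = 360 minutes.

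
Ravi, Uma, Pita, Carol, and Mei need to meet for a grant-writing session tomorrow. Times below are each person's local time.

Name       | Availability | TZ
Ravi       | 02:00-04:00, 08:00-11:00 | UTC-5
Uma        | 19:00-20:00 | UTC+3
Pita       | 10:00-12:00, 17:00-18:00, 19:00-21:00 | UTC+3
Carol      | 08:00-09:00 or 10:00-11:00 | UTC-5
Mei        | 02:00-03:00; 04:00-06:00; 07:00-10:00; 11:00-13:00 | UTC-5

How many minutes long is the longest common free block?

Ravi in UTC: 07:00-09:00, 13:00-16:00 (add 5h to convert from UTC-5).
Uma in UTC: 16:00-17:00 (subtract 3h to convert from UTC+3).
Pita in UTC: 07:00-09:00, 14:00-15:00, 16:00-18:00 (subtract 3h to convert from UTC+3).
Carol in UTC: 13:00-14:00, 15:00-16:00 (add 5h to convert from UTC-5).
Mei in UTC: 07:00-08:00, 09:00-11:00, 12:00-15:00, 16:00-18:00 (add 5h to convert from UTC-5).
Ravi ∩ Uma: ∅.
Ravi ∩ Uma ∩ Pita: ∅.
Ravi ∩ Uma ∩ Pita ∩ Carol: ∅.
Ravi ∩ Uma ∩ Pita ∩ Carol ∩ Mei: ∅.
There is no time when everyone is free.
No common window exists, so the longest block is 0 minutes.

0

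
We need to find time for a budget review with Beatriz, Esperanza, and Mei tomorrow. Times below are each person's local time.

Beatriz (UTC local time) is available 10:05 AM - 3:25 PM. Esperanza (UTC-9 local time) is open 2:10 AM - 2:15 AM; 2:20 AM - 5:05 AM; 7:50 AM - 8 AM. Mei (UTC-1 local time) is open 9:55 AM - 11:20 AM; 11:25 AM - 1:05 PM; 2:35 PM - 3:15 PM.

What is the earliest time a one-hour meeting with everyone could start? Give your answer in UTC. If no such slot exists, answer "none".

Beatriz in UTC: 10:05-15:25.
Esperanza in UTC: 11:10-11:15, 11:20-14:05, 16:50-17:00 (add 9h to convert from UTC-9).
Mei in UTC: 10:55-12:20, 12:25-14:05, 15:35-16:15 (add 1h to convert from UTC-1).
Beatriz ∩ Esperanza: 11:10-11:15, 11:20-14:05.
Beatriz ∩ Esperanza ∩ Mei: 11:10-11:15, 11:20-12:20, 12:25-14:05.
Those are the intersection windows.
The first common window of at least 60 minutes is 11:20-12:20, so the earliest start is 11:20.

11:20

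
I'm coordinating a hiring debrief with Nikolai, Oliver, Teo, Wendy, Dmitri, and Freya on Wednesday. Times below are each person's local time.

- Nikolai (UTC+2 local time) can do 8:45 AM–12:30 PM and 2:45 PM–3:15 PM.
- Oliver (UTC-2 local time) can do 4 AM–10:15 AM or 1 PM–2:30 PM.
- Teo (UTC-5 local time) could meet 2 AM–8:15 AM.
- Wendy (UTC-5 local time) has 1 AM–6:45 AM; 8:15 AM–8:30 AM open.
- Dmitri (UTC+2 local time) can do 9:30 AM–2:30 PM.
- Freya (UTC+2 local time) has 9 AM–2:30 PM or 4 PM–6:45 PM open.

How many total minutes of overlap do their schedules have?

Nikolai in UTC: 06:45-10:30, 12:45-13:15 (subtract 2h to convert from UTC+2).
Oliver in UTC: 06:00-12:15, 15:00-16:30 (add 2h to convert from UTC-2).
Teo in UTC: 07:00-13:15 (add 5h to convert from UTC-5).
Wendy in UTC: 06:00-11:45, 13:15-13:30 (add 5h to convert from UTC-5).
Dmitri in UTC: 07:30-12:30 (subtract 2h to convert from UTC+2).
Freya in UTC: 07:00-12:30, 14:00-16:45 (subtract 2h to convert from UTC+2).
Nikolai ∩ Oliver: 06:45-10:30.
Nikolai ∩ Oliver ∩ Teo: 07:00-10:30.
Nikolai ∩ Oliver ∩ Teo ∩ Wendy: 07:00-10:30.
Nikolai ∩ Oliver ∩ Teo ∩ Wendy ∩ Dmitri: 07:30-10:30.
Nikolai ∩ Oliver ∩ Teo ∩ Wendy ∩ Dmitri ∩ Freya: 07:30-10:30.
So the common availability across everyone is 07:30-10:30.
That's a single block of 180 minutes.

180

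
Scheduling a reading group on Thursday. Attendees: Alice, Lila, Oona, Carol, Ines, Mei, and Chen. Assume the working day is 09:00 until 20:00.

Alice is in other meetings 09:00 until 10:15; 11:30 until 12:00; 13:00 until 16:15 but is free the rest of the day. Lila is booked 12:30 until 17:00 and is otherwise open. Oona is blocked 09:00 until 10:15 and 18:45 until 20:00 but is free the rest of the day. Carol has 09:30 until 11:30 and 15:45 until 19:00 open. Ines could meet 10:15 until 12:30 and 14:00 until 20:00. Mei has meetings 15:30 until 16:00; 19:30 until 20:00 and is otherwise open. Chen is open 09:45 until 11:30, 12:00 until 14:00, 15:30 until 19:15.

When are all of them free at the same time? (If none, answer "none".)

10:15-11:30, 17:00-18:45

Alice free: 10:15-11:30, 12:00-13:00, 16:15-20:00 (invert busy blocks within the working day).
Lila free: 09:00-12:30, 17:00-20:00 (invert busy blocks within the working day).
Oona free: 10:15-18:45 (invert busy blocks within the working day).
Carol free: 09:30-11:30, 15:45-19:00.
Ines free: 10:15-12:30, 14:00-20:00.
Mei free: 09:00-15:30, 16:00-19:30 (invert busy blocks within the working day).
Chen free: 09:45-11:30, 12:00-14:00, 15:30-19:15.
Alice ∩ Lila: 10:15-11:30, 12:00-12:30, 17:00-20:00.
Alice ∩ Lila ∩ Oona: 10:15-11:30, 12:00-12:30, 17:00-18:45.
Alice ∩ Lila ∩ Oona ∩ Carol: 10:15-11:30, 17:00-18:45.
Alice ∩ Lila ∩ Oona ∩ Carol ∩ Ines: 10:15-11:30, 17:00-18:45.
Alice ∩ Lila ∩ Oona ∩ Carol ∩ Ines ∩ Mei: 10:15-11:30, 17:00-18:45.
Alice ∩ Lila ∩ Oona ∩ Carol ∩ Ines ∩ Mei ∩ Chen: 10:15-11:30, 17:00-18:45.
Those are the intersection windows.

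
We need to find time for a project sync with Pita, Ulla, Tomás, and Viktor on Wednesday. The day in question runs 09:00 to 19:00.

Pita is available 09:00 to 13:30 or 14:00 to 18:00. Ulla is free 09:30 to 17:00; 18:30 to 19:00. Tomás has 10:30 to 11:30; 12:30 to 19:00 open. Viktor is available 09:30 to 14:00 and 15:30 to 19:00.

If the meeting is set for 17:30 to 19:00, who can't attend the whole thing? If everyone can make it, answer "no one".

Pita, Ulla

Pita: not fully free for 17:30-19:00. Ulla: not fully free for 17:30-19:00. Tomás: free for 17:30-19:00. Viktor: free for 17:30-19:00.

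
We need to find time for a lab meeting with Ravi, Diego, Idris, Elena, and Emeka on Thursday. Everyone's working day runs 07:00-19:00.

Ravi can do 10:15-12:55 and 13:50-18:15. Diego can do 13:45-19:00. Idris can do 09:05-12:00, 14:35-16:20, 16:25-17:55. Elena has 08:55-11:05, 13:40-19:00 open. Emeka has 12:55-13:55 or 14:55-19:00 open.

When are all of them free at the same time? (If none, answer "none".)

Ravi ∩ Diego: 13:50-18:15.
Ravi ∩ Diego ∩ Idris: 14:35-16:20, 16:25-17:55.
Ravi ∩ Diego ∩ Idris ∩ Elena: 14:35-16:20, 16:25-17:55.
Ravi ∩ Diego ∩ Idris ∩ Elena ∩ Emeka: 14:55-16:20, 16:25-17:55.

14:55-16:20, 16:25-17:55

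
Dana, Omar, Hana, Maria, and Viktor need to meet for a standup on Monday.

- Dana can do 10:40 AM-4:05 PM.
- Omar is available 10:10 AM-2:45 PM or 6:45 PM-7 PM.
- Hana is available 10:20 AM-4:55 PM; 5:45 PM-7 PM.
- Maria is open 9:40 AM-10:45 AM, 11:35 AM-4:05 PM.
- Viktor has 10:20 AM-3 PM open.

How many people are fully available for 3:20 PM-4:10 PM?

1

Hana can make the full 15:20-16:10 slot — that's 1.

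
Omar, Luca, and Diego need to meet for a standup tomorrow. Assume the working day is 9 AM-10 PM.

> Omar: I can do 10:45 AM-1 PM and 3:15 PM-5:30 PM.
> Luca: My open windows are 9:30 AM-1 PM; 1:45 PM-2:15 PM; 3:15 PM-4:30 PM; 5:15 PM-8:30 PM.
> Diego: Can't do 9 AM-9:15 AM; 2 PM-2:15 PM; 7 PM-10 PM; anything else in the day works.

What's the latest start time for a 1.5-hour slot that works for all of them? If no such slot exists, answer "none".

Omar free: 10:45-13:00, 15:15-17:30.
Luca free: 09:30-13:00, 13:45-14:15, 15:15-16:30, 17:15-20:30.
Diego free: 09:15-14:00, 14:15-19:00 (invert busy blocks within the working day).
Omar ∩ Luca: 10:45-13:00, 15:15-16:30, 17:15-17:30.
Omar ∩ Luca ∩ Diego: 10:45-13:00, 15:15-16:30, 17:15-17:30.
The last common window of at least 90 minutes is 10:45-13:00; a 90-minute meeting can start as late as 11:30 and still end by 13:00.

11:30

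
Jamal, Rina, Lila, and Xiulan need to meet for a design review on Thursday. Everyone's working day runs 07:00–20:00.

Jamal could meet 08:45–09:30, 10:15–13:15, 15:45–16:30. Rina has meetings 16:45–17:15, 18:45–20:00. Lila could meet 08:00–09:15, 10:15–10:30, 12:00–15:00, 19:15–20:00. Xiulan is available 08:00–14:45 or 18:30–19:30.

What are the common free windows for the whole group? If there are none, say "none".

Jamal free: 08:45-09:30, 10:15-13:15, 15:45-16:30.
Rina free: 07:00-16:45, 17:15-18:45 (invert busy blocks within the working day).
Lila free: 08:00-09:15, 10:15-10:30, 12:00-15:00, 19:15-20:00.
Xiulan free: 08:00-14:45, 18:30-19:30.
Jamal ∩ Rina: 08:45-09:30, 10:15-13:15, 15:45-16:30.
Jamal ∩ Rina ∩ Lila: 08:45-09:15, 10:15-10:30, 12:00-13:15.
Jamal ∩ Rina ∩ Lila ∩ Xiulan: 08:45-09:15, 10:15-10:30, 12:00-13:15.

08:45-09:15, 10:15-10:30, 12:00-13:15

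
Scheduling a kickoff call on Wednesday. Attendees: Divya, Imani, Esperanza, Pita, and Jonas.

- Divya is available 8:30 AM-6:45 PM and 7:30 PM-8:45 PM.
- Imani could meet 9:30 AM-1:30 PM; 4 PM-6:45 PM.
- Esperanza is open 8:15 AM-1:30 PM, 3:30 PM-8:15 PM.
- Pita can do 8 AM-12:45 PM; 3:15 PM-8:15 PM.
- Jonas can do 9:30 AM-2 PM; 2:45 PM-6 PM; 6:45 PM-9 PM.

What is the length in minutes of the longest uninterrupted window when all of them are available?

Divya ∩ Imani: 09:30-13:30, 16:00-18:45.
Divya ∩ Imani ∩ Esperanza: 09:30-13:30, 16:00-18:45.
Divya ∩ Imani ∩ Esperanza ∩ Pita: 09:30-12:45, 16:00-18:45.
Divya ∩ Imani ∩ Esperanza ∩ Pita ∩ Jonas: 09:30-12:45, 16:00-18:00.
The longest is 09:30-12:45 at 195 minutes.

195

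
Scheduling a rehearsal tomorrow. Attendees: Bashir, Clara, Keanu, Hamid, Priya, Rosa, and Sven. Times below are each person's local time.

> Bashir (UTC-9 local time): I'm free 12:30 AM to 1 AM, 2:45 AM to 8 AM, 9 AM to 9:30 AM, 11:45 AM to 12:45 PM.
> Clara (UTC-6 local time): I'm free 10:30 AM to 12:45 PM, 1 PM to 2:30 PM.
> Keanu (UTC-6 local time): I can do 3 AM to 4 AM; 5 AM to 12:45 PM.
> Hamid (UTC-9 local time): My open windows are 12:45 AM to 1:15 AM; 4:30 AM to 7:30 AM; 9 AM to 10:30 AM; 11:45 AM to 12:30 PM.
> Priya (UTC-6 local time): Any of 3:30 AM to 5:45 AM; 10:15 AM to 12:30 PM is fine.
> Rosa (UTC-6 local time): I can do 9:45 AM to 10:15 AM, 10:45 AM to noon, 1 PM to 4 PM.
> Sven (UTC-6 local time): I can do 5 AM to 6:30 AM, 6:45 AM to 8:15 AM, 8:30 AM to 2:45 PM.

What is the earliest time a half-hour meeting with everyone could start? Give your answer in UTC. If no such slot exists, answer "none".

none

Bashir in UTC: 09:30-10:00, 11:45-17:00, 18:00-18:30, 20:45-21:45 (add 9h to convert from UTC-9).
Clara in UTC: 16:30-18:45, 19:00-20:30 (add 6h to convert from UTC-6).
Keanu in UTC: 09:00-10:00, 11:00-18:45 (add 6h to convert from UTC-6).
Hamid in UTC: 09:45-10:15, 13:30-16:30, 18:00-19:30, 20:45-21:30 (add 9h to convert from UTC-9).
Priya in UTC: 09:30-11:45, 16:15-18:30 (add 6h to convert from UTC-6).
Rosa in UTC: 15:45-16:15, 16:45-18:00, 19:00-22:00 (add 6h to convert from UTC-6).
Sven in UTC: 11:00-12:30, 12:45-14:15, 14:30-20:45 (add 6h to convert from UTC-6).
Bashir ∩ Clara: 16:30-17:00, 18:00-18:30.
Bashir ∩ Clara ∩ Keanu: 16:30-17:00, 18:00-18:30.
Bashir ∩ Clara ∩ Keanu ∩ Hamid: 18:00-18:30.
Bashir ∩ Clara ∩ Keanu ∩ Hamid ∩ Priya: 18:00-18:30.
Bashir ∩ Clara ∩ Keanu ∩ Hamid ∩ Priya ∩ Rosa: ∅.
Bashir ∩ Clara ∩ Keanu ∩ Hamid ∩ Priya ∩ Rosa ∩ Sven: ∅.
There is no time when everyone is free.
No common window is at least 30 minutes long.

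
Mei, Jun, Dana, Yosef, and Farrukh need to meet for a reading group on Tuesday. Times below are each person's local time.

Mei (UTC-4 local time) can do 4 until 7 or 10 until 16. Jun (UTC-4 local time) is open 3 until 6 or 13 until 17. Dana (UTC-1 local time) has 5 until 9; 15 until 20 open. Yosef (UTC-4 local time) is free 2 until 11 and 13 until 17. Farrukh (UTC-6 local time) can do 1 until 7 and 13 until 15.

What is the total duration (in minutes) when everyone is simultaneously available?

Mei in UTC: 08:00-11:00, 14:00-20:00 (add 4h to convert from UTC-4).
Jun in UTC: 07:00-10:00, 17:00-21:00 (add 4h to convert from UTC-4).
Dana in UTC: 06:00-10:00, 16:00-21:00 (add 1h to convert from UTC-1).
Yosef in UTC: 06:00-15:00, 17:00-21:00 (add 4h to convert from UTC-4).
Farrukh in UTC: 07:00-13:00, 19:00-21:00 (add 6h to convert from UTC-6).
Mei ∩ Jun: 08:00-10:00, 17:00-20:00.
Mei ∩ Jun ∩ Dana: 08:00-10:00, 17:00-20:00.
Mei ∩ Jun ∩ Dana ∩ Yosef: 08:00-10:00, 17:00-20:00.
Mei ∩ Jun ∩ Dana ∩ Yosef ∩ Farrukh: 08:00-10:00, 19:00-20:00.
So the common availability across everyone is 08:00-10:00, 19:00-20:00.
Summing the common windows: 120 + 60 = 180 minutes.

180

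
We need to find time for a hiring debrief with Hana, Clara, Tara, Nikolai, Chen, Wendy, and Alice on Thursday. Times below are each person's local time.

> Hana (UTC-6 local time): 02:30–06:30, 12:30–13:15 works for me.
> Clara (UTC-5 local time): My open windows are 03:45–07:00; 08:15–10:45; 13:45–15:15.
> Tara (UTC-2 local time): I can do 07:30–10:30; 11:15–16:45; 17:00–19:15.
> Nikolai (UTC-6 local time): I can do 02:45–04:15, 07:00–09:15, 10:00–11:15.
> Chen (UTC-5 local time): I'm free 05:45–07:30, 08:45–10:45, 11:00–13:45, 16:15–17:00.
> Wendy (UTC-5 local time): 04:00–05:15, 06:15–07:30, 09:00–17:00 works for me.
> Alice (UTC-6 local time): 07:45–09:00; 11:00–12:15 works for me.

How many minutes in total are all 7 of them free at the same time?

0

Hana in UTC: 08:30-12:30, 18:30-19:15 (add 6h to convert from UTC-6).
Clara in UTC: 08:45-12:00, 13:15-15:45, 18:45-20:15 (add 5h to convert from UTC-5).
Tara in UTC: 09:30-12:30, 13:15-18:45, 19:00-21:15 (add 2h to convert from UTC-2).
Nikolai in UTC: 08:45-10:15, 13:00-15:15, 16:00-17:15 (add 6h to convert from UTC-6).
Chen in UTC: 10:45-12:30, 13:45-15:45, 16:00-18:45, 21:15-22:00 (add 5h to convert from UTC-5).
Wendy in UTC: 09:00-10:15, 11:15-12:30, 14:00-22:00 (add 5h to convert from UTC-5).
Alice in UTC: 13:45-15:00, 17:00-18:15 (add 6h to convert from UTC-6).
Hana ∩ Clara: 08:45-12:00, 18:45-19:15.
Hana ∩ Clara ∩ Tara: 09:30-12:00, 19:00-19:15.
Hana ∩ Clara ∩ Tara ∩ Nikolai: 09:30-10:15.
Hana ∩ Clara ∩ Tara ∩ Nikolai ∩ Chen: ∅.
Hana ∩ Clara ∩ Tara ∩ Nikolai ∩ Chen ∩ Wendy: ∅.
Hana ∩ Clara ∩ Tara ∩ Nikolai ∩ Chen ∩ Wendy ∩ Alice: ∅.
There is no time when everyone is free.
There is no common window, so the total is 0 minutes.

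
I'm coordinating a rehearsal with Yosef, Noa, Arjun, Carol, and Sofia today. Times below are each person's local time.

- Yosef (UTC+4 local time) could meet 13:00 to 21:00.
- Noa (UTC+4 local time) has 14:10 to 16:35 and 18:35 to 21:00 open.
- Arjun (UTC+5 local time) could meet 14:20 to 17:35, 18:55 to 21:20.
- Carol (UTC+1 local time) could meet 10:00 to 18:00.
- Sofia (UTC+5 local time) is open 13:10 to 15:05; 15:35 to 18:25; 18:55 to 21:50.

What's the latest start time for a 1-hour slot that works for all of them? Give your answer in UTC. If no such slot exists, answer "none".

Yosef in UTC: 09:00-17:00 (subtract 4h to convert from UTC+4).
Noa in UTC: 10:10-12:35, 14:35-17:00 (subtract 4h to convert from UTC+4).
Arjun in UTC: 09:20-12:35, 13:55-16:20 (subtract 5h to convert from UTC+5).
Carol in UTC: 09:00-17:00 (subtract 1h to convert from UTC+1).
Sofia in UTC: 08:10-10:05, 10:35-13:25, 13:55-16:50 (subtract 5h to convert from UTC+5).
Yosef ∩ Noa: 10:10-12:35, 14:35-17:00.
Yosef ∩ Noa ∩ Arjun: 10:10-12:35, 14:35-16:20.
Yosef ∩ Noa ∩ Arjun ∩ Carol: 10:10-12:35, 14:35-16:20.
Yosef ∩ Noa ∩ Arjun ∩ Carol ∩ Sofia: 10:35-12:35, 14:35-16:20.
So the common availability across everyone is 10:35-12:35, 14:35-16:20.
The last common window of at least 60 minutes is 14:35-16:20; a 60-minute meeting can start as late as 15:20 and still end by 16:20.

15:20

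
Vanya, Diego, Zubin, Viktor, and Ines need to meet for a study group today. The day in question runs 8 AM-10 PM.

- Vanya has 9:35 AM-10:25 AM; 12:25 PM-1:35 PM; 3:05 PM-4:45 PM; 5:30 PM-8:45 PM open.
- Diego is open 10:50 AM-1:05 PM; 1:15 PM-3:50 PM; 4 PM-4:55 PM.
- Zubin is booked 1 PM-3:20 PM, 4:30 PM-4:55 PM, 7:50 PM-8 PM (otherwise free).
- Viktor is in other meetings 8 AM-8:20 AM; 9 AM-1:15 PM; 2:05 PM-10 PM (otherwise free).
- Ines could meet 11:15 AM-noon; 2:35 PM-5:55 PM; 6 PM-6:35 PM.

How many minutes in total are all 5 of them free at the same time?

0

Vanya free: 09:35-10:25, 12:25-13:35, 15:05-16:45, 17:30-20:45.
Diego free: 10:50-13:05, 13:15-15:50, 16:00-16:55.
Zubin free: 08:00-13:00, 15:20-16:30, 16:55-19:50, 20:00-22:00 (invert busy blocks within the working day).
Viktor free: 08:20-09:00, 13:15-14:05 (invert busy blocks within the working day).
Ines free: 11:15-12:00, 14:35-17:55, 18:00-18:35.
Vanya ∩ Diego: 12:25-13:05, 13:15-13:35, 15:05-15:50, 16:00-16:45.
Vanya ∩ Diego ∩ Zubin: 12:25-13:00, 15:20-15:50, 16:00-16:30.
Vanya ∩ Diego ∩ Zubin ∩ Viktor: ∅.
Vanya ∩ Diego ∩ Zubin ∩ Viktor ∩ Ines: ∅.
There is no time when everyone is free.
There is no common window, so the total is 0 minutes.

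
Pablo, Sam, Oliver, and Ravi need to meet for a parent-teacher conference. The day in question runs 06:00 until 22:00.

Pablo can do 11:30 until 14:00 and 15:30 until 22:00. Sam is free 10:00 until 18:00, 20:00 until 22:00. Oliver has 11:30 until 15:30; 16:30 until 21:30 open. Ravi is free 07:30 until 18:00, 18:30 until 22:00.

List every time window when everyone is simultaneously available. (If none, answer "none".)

11:30-14:00, 16:30-18:00, 20:00-21:30

Pablo ∩ Sam: 11:30-14:00, 15:30-18:00, 20:00-22:00.
Pablo ∩ Sam ∩ Oliver: 11:30-14:00, 16:30-18:00, 20:00-21:30.
Pablo ∩ Sam ∩ Oliver ∩ Ravi: 11:30-14:00, 16:30-18:00, 20:00-21:30.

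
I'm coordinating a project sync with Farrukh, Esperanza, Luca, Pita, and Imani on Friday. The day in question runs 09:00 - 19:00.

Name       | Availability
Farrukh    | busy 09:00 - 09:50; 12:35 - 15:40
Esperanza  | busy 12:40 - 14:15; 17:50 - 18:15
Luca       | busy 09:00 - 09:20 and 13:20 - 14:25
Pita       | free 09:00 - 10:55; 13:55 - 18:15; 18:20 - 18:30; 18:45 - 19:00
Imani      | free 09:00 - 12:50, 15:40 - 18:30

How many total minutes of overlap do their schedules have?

205

Farrukh free: 09:50-12:35, 15:40-19:00 (invert busy blocks within the working day).
Esperanza free: 09:00-12:40, 14:15-17:50, 18:15-19:00 (invert busy blocks within the working day).
Luca free: 09:20-13:20, 14:25-19:00 (invert busy blocks within the working day).
Pita free: 09:00-10:55, 13:55-18:15, 18:20-18:30, 18:45-19:00.
Imani free: 09:00-12:50, 15:40-18:30.
Farrukh ∩ Esperanza: 09:50-12:35, 15:40-17:50, 18:15-19:00.
Farrukh ∩ Esperanza ∩ Luca: 09:50-12:35, 15:40-17:50, 18:15-19:00.
Farrukh ∩ Esperanza ∩ Luca ∩ Pita: 09:50-10:55, 15:40-17:50, 18:20-18:30, 18:45-19:00.
Farrukh ∩ Esperanza ∩ Luca ∩ Pita ∩ Imani: 09:50-10:55, 15:40-17:50, 18:20-18:30.
So the common availability across everyone is 09:50-10:55, 15:40-17:50, 18:20-18:30.
Summing the common windows: 65 + 130 + 10 = 205 minutes.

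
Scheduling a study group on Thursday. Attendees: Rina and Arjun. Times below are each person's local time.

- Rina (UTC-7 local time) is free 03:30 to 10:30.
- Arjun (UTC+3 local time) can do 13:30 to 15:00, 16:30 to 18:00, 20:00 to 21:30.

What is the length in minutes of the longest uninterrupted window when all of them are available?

90

Rina in UTC: 10:30-17:30 (add 7h to convert from UTC-7).
Arjun in UTC: 10:30-12:00, 13:30-15:00, 17:00-18:30 (subtract 3h to convert from UTC+3).
Rina ∩ Arjun: 10:30-12:00, 13:30-15:00, 17:00-17:30.
Those are the intersection windows.
The longest is 10:30-12:00 at 90 minutes.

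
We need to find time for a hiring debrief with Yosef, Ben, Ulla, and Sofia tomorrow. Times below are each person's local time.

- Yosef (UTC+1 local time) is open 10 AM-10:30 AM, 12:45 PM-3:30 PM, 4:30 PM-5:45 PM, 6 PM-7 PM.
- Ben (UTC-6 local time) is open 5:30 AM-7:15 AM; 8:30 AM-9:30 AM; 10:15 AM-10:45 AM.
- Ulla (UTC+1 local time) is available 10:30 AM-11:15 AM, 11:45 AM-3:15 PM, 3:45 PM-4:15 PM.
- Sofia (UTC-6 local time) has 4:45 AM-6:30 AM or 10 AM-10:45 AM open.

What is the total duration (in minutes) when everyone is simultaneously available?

45

Yosef in UTC: 09:00-09:30, 11:45-14:30, 15:30-16:45, 17:00-18:00 (subtract 1h to convert from UTC+1).
Ben in UTC: 11:30-13:15, 14:30-15:30, 16:15-16:45 (add 6h to convert from UTC-6).
Ulla in UTC: 09:30-10:15, 10:45-14:15, 14:45-15:15 (subtract 1h to convert from UTC+1).
Sofia in UTC: 10:45-12:30, 16:00-16:45 (add 6h to convert from UTC-6).
Yosef ∩ Ben: 11:45-13:15, 16:15-16:45.
Yosef ∩ Ben ∩ Ulla: 11:45-13:15.
Yosef ∩ Ben ∩ Ulla ∩ Sofia: 11:45-12:30.
That's a single block of 45 minutes.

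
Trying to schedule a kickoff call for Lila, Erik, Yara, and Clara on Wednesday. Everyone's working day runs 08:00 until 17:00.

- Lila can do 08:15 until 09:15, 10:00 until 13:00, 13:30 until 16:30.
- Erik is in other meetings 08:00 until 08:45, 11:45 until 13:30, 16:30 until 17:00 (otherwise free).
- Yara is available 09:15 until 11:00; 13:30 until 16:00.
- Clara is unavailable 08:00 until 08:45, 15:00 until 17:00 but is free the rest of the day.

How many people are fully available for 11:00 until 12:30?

2

Lila free: 08:15-09:15, 10:00-13:00, 13:30-16:30.
Erik free: 08:45-11:45, 13:30-16:30 (invert busy blocks within the working day).
Yara free: 09:15-11:00, 13:30-16:00.
Clara free: 08:45-15:00 (invert busy blocks within the working day).
Lila and Clara can make the full 11:00-12:30 slot — that's 2.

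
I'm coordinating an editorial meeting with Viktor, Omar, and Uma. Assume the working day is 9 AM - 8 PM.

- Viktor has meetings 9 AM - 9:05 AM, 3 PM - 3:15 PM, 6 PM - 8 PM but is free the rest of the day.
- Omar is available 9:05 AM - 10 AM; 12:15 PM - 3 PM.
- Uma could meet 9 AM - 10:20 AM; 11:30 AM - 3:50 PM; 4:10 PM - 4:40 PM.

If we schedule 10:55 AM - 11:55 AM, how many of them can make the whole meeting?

Viktor free: 09:05-15:00, 15:15-18:00 (invert busy blocks within the working day).
Omar free: 09:05-10:00, 12:15-15:00.
Uma free: 09:00-10:20, 11:30-15:50, 16:10-16:40.
Viktor can make the full 10:55-11:55 slot — that's 1.

1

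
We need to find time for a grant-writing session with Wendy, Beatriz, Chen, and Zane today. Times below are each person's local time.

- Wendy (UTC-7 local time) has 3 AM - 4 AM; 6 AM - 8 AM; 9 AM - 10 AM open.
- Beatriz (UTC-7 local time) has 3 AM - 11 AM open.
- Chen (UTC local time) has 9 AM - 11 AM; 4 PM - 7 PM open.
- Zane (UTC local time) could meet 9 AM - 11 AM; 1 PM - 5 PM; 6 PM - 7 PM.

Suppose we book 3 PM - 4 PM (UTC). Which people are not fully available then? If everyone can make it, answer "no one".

Wendy in UTC: 10:00-11:00, 13:00-15:00, 16:00-17:00 (add 7h to convert from UTC-7).
Beatriz in UTC: 10:00-18:00 (add 7h to convert from UTC-7).
Chen in UTC: 09:00-11:00, 16:00-19:00.
Zane in UTC: 09:00-11:00, 13:00-17:00, 18:00-19:00.
Wendy: not fully free for 15:00-16:00. Beatriz: free for 15:00-16:00. Chen: not fully free for 15:00-16:00. Zane: free for 15:00-16:00.

Chen, Wendy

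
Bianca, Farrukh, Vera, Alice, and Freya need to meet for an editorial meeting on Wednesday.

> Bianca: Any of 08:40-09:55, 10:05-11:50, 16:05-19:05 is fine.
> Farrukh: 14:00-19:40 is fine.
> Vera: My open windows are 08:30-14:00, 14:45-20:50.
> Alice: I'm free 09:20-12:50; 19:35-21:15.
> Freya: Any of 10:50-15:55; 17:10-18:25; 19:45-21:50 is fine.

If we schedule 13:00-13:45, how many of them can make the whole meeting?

Vera and Freya can make the full 13:00-13:45 slot — that's 2.

2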